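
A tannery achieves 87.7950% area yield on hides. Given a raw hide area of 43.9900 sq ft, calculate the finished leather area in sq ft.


Formula: finished = raw * yield / 100
Substituting: finished = 43.9900 * 87.7950 / 100
Result: 38.6210 sq ft


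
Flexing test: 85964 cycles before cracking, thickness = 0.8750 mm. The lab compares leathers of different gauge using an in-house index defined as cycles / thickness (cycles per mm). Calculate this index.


Formula: Index = cycles / thickness
Substituting: Index = 85964 / 0.8750
Result: 98244.5714 cycles/mm


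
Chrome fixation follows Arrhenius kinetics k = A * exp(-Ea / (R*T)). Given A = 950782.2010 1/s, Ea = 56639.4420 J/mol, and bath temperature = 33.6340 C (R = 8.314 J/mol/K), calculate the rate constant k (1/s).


T_K = T_C + 273.15 = 33.6340 + 273.15 = 306.7840 K
exponent = -Ea / (R * T_K) = -56639.4420 / (8.314 * 306.7840) = -22.2063
k = A * exp(exponent) = 950782.2010 * exp(-22.2063) = 2.1578e-04 1/s


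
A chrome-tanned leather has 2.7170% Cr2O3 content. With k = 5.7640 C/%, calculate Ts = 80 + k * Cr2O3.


Formula: Ts = 80 + k * Cr2O3
Substituting: Ts = 80 + 5.7640 * 2.7170
Result: 95.6608 C


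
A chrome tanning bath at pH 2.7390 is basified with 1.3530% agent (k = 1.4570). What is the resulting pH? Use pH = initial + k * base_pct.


Formula: pH_final = pH_initial + k * base_pct
Substituting: pH_final = 2.7390 + 1.4570 * 1.3530
Result: 4.7103


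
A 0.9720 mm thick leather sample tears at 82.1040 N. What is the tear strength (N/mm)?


Formula: Tear strength = force / thickness
Substituting: Tear strength = 82.1040 / 0.9720
Result: 84.4691 N/mm


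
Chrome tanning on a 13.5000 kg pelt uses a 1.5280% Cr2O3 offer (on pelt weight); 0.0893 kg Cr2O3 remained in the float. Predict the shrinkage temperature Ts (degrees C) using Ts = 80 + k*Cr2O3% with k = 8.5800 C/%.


Offered = pelt * offer_pct / 100 = 13.5000 * 1.5280 / 100 = 0.2063 kg
Uptake = offered - residual = 0.2063 - 0.0893 = 0.1170 kg
Cr2O3% on pelt = uptake / pelt * 100 = 0.1170 / 13.5000 * 100 = 0.8665 %
Ts = 80 + k * Cr2O3% = 80 + 8.5800 * 0.8665 = 87.4347 C


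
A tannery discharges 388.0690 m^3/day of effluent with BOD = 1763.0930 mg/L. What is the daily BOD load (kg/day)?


Formula: BOD_load = volume * conc / 1000
Substituting: BOD_load = 388.0690 * 1763.0930 / 1000
Result: 684.2017 kg/day


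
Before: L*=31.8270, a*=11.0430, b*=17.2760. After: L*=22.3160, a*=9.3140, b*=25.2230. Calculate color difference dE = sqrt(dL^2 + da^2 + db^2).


dL = -9.5110, da = -1.7290, db = 7.9470
dE = sqrt((-9.5110)^2 + (-1.7290)^2 + 7.9470^2) = 12.5141


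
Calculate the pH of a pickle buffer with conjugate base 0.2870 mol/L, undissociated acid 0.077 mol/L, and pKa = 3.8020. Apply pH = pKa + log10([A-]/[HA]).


ratio = [A-] / [HA] = 0.2870 / 0.077 = 3.7273
log10(ratio) = 0.5714
pH = pKa + log10(ratio) = 3.8020 + 0.5714 = 4.3734


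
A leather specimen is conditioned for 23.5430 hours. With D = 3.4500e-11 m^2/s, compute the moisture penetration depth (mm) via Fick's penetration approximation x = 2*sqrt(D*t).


t = 23.5430 hr * 3600 = 84754.8000 s
D * t = 3.4500e-11 * 84754.8000 = 2.9240e-06
x = 2 * sqrt(D*t) = 2 * sqrt(2.9240e-06) = 0.00341997 m = 3.4200 mm


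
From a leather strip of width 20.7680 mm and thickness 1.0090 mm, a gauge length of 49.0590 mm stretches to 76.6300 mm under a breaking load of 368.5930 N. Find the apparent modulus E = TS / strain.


TS = F / (w * t) = 368.5930 / (20.7680 * 1.0090) = 17.5898 N/mm^2
strain = (Lf - L0) / L0 = (76.6300 - 49.0590) / 49.0590 = 0.5620
E = TS / strain = 17.5898 / 0.5620 = 31.2988 N/mm^2


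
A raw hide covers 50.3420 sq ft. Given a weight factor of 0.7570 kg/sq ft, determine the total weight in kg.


Formula: Weight = area * weight_per_sqft
Substituting: Weight = 50.3420 * 0.7570
Result: 38.1089 kg


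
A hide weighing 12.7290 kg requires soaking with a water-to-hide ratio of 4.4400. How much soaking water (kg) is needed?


Formula: Water = hide_weight * ratio
Substituting: Water = 12.7290 * 4.4400
Result: 56.5168 kg


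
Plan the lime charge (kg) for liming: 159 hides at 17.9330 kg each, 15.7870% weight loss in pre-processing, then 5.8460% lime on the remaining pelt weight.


Total_raw = N * avg_wt = 159 * 17.9330 = 2851.3470 kg
Substrate = Total_raw * (1 - loss/100) = 2851.3470 * (1 - 15.7870/100) = 2401.2048 kg
Lime = Substrate * pct / 100 = 2401.2048 * 5.8460 / 100 = 140.3744 kg


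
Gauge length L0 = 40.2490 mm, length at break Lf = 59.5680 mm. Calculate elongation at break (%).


Formula: Elongation = (Lf - L0) / L0 * 100
Substituting: Elongation = (59.5680 - 40.2490) / 40.2490 * 100
Result: 47.9987 %


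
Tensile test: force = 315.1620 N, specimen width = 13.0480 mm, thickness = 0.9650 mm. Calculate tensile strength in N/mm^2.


Formula: TS = force / (width * thickness)
Substituting: TS = 315.1620 / (13.0480 * 0.9650)
Result: 25.0301 N/mm^2


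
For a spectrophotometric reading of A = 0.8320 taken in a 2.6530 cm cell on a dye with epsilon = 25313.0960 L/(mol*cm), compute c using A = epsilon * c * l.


Formula: c = A / (epsilon * l)
Substituting: c = 0.8320 / (25313.0960 * 2.6530)
Result: 1.2389e-05 mol/L


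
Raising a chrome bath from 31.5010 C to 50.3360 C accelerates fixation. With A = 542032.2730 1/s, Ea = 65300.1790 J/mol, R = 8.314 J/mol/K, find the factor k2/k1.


T1 = 31.5010 + 273.15 = 304.6510 K; T2 = 50.3360 + 273.15 = 323.4860 K
k1 = A * exp(-Ea/(R*T1)) = 542032.2730 * exp(-65300.1790/(8.314*304.6510)) = 3.4469e-06 1/s
k2 = A * exp(-Ea/(R*T2)) = 542032.2730 * exp(-65300.1790/(8.314*323.4860)) = 1.5465e-05 1/s
k2/k1 = 1.5465e-05 / 3.4469e-06 = 4.4867


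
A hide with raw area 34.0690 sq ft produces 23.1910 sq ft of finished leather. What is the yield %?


Formula: Yield = finished / raw * 100
Substituting: Yield = 23.1910 / 34.0690 * 100
Result: 68.0707 %


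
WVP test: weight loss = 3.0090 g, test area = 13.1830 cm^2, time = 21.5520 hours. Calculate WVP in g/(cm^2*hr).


Formula: WVP = loss / (area * time)
Substituting: WVP = 3.0090 / (13.1830 * 21.5520)
Result: 0.0105906 g/(cm^2*hr)


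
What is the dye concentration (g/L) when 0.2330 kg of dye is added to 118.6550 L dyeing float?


Formula: Conc = dye_mass(kg) / volume(L) * 1000
Substituting: Conc = 0.2330 / 118.6550 * 1000
Result: 1.9637 g/L


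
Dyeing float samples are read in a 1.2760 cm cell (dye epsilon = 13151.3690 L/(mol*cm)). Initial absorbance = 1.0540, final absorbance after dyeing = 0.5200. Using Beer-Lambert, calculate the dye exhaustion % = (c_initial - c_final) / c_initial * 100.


c_initial = A_i / (epsilon * l) = 1.0540 / (13151.3690 * 1.2760) = 6.2809e-05 mol/L
c_final = A_f / (epsilon * l) = 0.5200 / (13151.3690 * 1.2760) = 3.0987e-05 mol/L
Exhaustion = (c_initial - c_final) / c_initial * 100 = (6.2809e-05 - 3.0987e-05) / 6.2809e-05 * 100 = 50.6641 %


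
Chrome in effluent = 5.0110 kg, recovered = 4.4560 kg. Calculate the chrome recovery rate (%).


Formula: Recovery = recovered / input * 100
Substituting: Recovery = 4.4560 / 5.0110 * 100
Result: 88.9244 %


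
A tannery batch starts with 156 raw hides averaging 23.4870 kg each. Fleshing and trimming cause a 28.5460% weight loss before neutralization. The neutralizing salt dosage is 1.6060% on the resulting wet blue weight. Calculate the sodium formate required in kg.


Total_raw = N * avg_wt = 156 * 23.4870 = 3663.9720 kg
Substrate = Total_raw * (1 - loss/100) = 3663.9720 * (1 - 28.5460/100) = 2618.0546 kg
Neutralizer = Substrate * pct / 100 = 2618.0546 * 1.6060 / 100 = 42.0460 kg


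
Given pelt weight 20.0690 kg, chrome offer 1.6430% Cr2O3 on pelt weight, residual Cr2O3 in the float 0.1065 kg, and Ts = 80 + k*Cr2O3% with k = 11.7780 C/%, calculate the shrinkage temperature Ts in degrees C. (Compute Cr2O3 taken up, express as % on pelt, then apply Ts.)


Offered = pelt * offer_pct / 100 = 20.0690 * 1.6430 / 100 = 0.3297 kg
Uptake = offered - residual = 0.3297 - 0.1065 = 0.2232 kg
Cr2O3% on pelt = uptake / pelt * 100 = 0.2232 / 20.0690 * 100 = 1.1123 %
Ts = 80 + k * Cr2O3% = 80 + 11.7780 * 1.1123 = 93.1010 C


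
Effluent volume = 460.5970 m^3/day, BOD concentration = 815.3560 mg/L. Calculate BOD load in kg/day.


Formula: BOD_load = volume * conc / 1000
Substituting: BOD_load = 460.5970 * 815.3560 / 1000
Result: 375.5505 kg/day


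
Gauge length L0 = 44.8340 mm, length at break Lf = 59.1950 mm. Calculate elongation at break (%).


Formula: Elongation = (Lf - L0) / L0 * 100
Substituting: Elongation = (59.1950 - 44.8340) / 44.8340 * 100
Result: 32.0315 %


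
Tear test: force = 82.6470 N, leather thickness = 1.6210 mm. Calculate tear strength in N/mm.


Formula: Tear strength = force / thickness
Substituting: Tear strength = 82.6470 / 1.6210
Result: 50.9852 N/mm


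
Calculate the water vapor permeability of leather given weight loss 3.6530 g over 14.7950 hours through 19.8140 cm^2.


Formula: WVP = loss / (area * time)
Substituting: WVP = 3.6530 / (19.8140 * 14.7950)
Result: 0.0124613 g/(cm^2*hr)


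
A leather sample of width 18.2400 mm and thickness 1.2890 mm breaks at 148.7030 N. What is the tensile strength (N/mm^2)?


Formula: TS = force / (width * thickness)
Substituting: TS = 148.7030 / (18.2400 * 1.2890)
Result: 6.3247 N/mm^2


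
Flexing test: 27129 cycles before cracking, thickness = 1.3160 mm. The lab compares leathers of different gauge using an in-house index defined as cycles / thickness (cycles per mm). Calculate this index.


Formula: Index = cycles / thickness
Substituting: Index = 27129 / 1.3160
Result: 20614.7416 cycles/mm


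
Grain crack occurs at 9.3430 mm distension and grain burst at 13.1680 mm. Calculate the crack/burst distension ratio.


Formula: Ratio = crack / burst
Substituting: Ratio = 9.3430 / 13.1680
Result: 0.7095


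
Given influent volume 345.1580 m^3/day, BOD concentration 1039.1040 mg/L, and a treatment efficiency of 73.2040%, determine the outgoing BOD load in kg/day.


Load_in = volume * conc / 1000 = 345.1580 * 1039.1040 / 1000 = 358.6551 kg/day
Removed = Load_in * eff / 100 = 358.6551 * 73.2040 / 100 = 262.5498 kg/day
Load_out = Load_in - Removed = 358.6551 - 262.5498 = 96.1052 kg/day


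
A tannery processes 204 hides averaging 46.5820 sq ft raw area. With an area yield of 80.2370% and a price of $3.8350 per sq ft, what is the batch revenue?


Raw_total = N * avg_area = 204 * 46.5820 = 9502.7280 sq ft
Finished = Raw_total * yield / 100 = 9502.7280 * 80.2370 / 100 = 7624.7039 sq ft
Value = Finished * price = 7624.7039 * 3.8350 = 29240.7393 $


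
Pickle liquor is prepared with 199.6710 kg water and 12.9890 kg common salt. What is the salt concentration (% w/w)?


Formula: Conc = salt / (water + salt) * 100
Substituting: Conc = 12.9890 / (199.6710 + 12.9890) * 100
Result: 6.1079 %


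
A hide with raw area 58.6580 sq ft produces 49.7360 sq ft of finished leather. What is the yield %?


Formula: Yield = finished / raw * 100
Substituting: Yield = 49.7360 / 58.6580 * 100
Result: 84.7898 %


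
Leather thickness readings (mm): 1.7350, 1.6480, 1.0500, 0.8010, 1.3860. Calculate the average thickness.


Formula: Average = sum / n
Substituting: Average = 6.6200 / 5
Result: 1.3240 mm


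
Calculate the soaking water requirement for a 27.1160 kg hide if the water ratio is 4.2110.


Formula: Water = hide_weight * ratio
Substituting: Water = 27.1160 * 4.2110
Result: 114.1855 kg


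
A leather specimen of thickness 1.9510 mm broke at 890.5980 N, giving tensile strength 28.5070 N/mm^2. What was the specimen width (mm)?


Formula: w = F / (TS * t)
Substituting: w = 890.5980 / (28.5070 * 1.9510)
Result: 16.0130 mm


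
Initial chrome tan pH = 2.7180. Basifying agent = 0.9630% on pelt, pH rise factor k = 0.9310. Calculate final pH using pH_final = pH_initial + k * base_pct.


Formula: pH_final = pH_initial + k * base_pct
Substituting: pH_final = 2.7180 + 0.9310 * 0.9630
Result: 3.6146


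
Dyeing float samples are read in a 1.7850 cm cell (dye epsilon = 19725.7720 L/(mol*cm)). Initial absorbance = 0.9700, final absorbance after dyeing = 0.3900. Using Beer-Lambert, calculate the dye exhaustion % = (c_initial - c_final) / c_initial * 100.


c_initial = A_i / (epsilon * l) = 0.9700 / (19725.7720 * 1.7850) = 2.7549e-05 mol/L
c_final = A_f / (epsilon * l) = 0.3900 / (19725.7720 * 1.7850) = 1.1076e-05 mol/L
Exhaustion = (c_initial - c_final) / c_initial * 100 = (2.7549e-05 - 1.1076e-05) / 2.7549e-05 * 100 = 59.7938 %


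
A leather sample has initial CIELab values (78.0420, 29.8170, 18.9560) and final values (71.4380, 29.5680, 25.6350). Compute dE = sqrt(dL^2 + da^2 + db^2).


dL = -6.6040, da = -0.2490, db = 6.6790
dE = sqrt((-6.6040)^2 + (-0.2490)^2 + 6.6790^2) = 9.3959


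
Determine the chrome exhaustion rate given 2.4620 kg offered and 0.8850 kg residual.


Formula: Uptake = (offered - residual) / offered * 100
Substituting: Uptake = (2.4620 - 0.8850) / 2.4620 * 100
Result: 64.0536 %


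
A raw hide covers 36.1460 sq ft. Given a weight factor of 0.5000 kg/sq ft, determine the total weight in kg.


Formula: Weight = area * weight_per_sqft
Substituting: Weight = 36.1460 * 0.5000
Result: 18.0730 kg


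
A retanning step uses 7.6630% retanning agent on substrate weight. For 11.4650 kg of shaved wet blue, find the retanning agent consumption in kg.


Formula: Retan = substrate * pct / 100
Substituting: Retan = 11.4650 * 7.6630 / 100
Result: 0.8786 kg


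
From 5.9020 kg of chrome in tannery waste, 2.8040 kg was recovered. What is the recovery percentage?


Formula: Recovery = recovered / input * 100
Substituting: Recovery = 2.8040 / 5.9020 * 100
Result: 47.5093 %


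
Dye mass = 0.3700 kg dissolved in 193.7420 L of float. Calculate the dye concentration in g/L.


Formula: Conc = dye_mass(kg) / volume(L) * 1000
Substituting: Conc = 0.3700 / 193.7420 * 1000
Result: 1.9098 g/L


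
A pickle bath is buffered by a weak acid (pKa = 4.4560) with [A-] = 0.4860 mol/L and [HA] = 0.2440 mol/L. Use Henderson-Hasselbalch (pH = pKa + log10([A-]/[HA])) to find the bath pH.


ratio = [A-] / [HA] = 0.4860 / 0.2440 = 1.9918
log10(ratio) = 0.2992
pH = pKa + log10(ratio) = 4.4560 + 0.2992 = 4.7552


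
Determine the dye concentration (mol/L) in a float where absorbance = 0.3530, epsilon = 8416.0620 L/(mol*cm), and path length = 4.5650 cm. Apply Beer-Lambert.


Formula: c = A / (epsilon * l)
Substituting: c = 0.3530 / (8416.0620 * 4.5650)
Result: 9.1881e-06 mol/L


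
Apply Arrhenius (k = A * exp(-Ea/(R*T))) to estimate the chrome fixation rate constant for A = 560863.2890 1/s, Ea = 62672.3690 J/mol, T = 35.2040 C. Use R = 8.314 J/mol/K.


T_K = T_C + 273.15 = 35.2040 + 273.15 = 308.3540 K
exponent = -Ea / (R * T_K) = -62672.3690 / (8.314 * 308.3540) = -24.4465
k = A * exp(exponent) = 560863.2890 * exp(-24.4465) = 1.3548e-05 1/s


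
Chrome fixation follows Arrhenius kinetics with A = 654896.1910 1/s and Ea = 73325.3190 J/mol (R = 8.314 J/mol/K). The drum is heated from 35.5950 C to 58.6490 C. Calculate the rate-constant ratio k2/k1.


T1 = 35.5950 + 273.15 = 308.7450 K; T2 = 58.6490 + 273.15 = 331.7990 K
k1 = A * exp(-Ea/(R*T1)) = 654896.1910 * exp(-73325.3190/(8.314*308.7450)) = 2.5720e-07 1/s
k2 = A * exp(-Ea/(R*T2)) = 654896.1910 * exp(-73325.3190/(8.314*331.7990)) = 1.8718e-06 1/s
k2/k1 = 1.8718e-06 / 2.5720e-07 = 7.2775


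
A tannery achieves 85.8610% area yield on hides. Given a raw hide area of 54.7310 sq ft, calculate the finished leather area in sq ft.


Formula: finished = raw * yield / 100
Substituting: finished = 54.7310 * 85.8610 / 100
Result: 46.9926 sq ft


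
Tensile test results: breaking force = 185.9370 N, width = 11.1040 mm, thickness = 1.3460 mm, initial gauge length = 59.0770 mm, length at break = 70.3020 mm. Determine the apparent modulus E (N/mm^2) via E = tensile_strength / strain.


TS = F / (w * t) = 185.9370 / (11.1040 * 1.3460) = 12.4406 N/mm^2
strain = (Lf - L0) / L0 = (70.3020 - 59.0770) / 59.0770 = 0.1900
E = TS / strain = 12.4406 / 0.1900 = 65.4747 N/mm^2


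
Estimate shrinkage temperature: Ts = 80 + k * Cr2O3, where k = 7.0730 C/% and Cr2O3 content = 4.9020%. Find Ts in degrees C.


Formula: Ts = 80 + k * Cr2O3
Substituting: Ts = 80 + 7.0730 * 4.9020
Result: 114.6718 C


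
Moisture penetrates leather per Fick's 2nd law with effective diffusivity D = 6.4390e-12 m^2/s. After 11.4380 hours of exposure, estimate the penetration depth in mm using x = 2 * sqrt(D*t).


t = 11.4380 hr * 3600 = 41176.8000 s
D * t = 6.4390e-12 * 41176.8000 = 2.6514e-07
x = 2 * sqrt(D*t) = 2 * sqrt(2.6514e-07) = 0.00102983 m = 1.0298 mm


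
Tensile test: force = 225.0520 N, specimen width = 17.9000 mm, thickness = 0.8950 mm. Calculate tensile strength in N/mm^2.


Formula: TS = force / (width * thickness)
Substituting: TS = 225.0520 / (17.9000 * 0.8950)
Result: 14.0478 N/mm^2


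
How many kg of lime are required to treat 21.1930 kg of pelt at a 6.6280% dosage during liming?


Formula: Lime = substrate * pct / 100
Substituting: Lime = 21.1930 * 6.6280 / 100
Result: 1.4047 kg


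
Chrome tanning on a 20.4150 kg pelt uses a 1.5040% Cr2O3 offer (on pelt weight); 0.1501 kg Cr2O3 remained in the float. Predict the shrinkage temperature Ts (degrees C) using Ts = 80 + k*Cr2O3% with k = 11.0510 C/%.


Offered = pelt * offer_pct / 100 = 20.4150 * 1.5040 / 100 = 0.3070 kg
Uptake = offered - residual = 0.3070 - 0.1501 = 0.1569 kg
Cr2O3% on pelt = uptake / pelt * 100 = 0.1569 / 20.4150 * 100 = 0.7688 %
Ts = 80 + k * Cr2O3% = 80 + 11.0510 * 0.7688 = 88.4955 C


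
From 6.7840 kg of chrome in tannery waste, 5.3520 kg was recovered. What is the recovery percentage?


Formula: Recovery = recovered / input * 100
Substituting: Recovery = 5.3520 / 6.7840 * 100
Result: 78.8915 %


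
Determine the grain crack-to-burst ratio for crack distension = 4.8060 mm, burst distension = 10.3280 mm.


Formula: Ratio = crack / burst
Substituting: Ratio = 4.8060 / 10.3280
Result: 0.4653


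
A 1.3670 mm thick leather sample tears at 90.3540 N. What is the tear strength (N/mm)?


Formula: Tear strength = force / thickness
Substituting: Tear strength = 90.3540 / 1.3670
Result: 66.0966 N/mm


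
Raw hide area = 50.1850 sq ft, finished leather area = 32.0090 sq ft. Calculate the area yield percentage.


Formula: Yield = finished / raw * 100
Substituting: Yield = 32.0090 / 50.1850 * 100
Result: 63.7820 %


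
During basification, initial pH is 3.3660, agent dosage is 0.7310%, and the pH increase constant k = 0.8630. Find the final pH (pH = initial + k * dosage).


Formula: pH_final = pH_initial + k * base_pct
Substituting: pH_final = 3.3660 + 0.8630 * 0.7310
Result: 3.9969


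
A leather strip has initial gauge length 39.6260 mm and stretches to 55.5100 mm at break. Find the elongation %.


Formula: Elongation = (Lf - L0) / L0 * 100
Substituting: Elongation = (55.5100 - 39.6260) / 39.6260 * 100
Result: 40.0848 %


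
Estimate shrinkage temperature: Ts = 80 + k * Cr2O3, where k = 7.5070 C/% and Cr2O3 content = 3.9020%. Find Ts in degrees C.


Formula: Ts = 80 + k * Cr2O3
Substituting: Ts = 80 + 7.5070 * 3.9020
Result: 109.2923 C


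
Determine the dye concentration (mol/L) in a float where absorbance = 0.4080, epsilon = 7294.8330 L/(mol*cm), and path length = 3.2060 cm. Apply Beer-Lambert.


Formula: c = A / (epsilon * l)
Substituting: c = 0.4080 / (7294.8330 * 3.2060)
Result: 1.7445e-05 mol/L


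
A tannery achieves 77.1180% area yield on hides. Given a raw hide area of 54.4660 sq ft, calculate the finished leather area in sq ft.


Formula: finished = raw * yield / 100
Substituting: finished = 54.4660 * 77.1180 / 100
Result: 42.0031 sq ft


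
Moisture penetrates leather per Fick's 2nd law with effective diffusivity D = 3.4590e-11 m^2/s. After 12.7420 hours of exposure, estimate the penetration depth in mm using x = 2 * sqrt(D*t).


t = 12.7420 hr * 3600 = 45871.2000 s
D * t = 3.4590e-11 * 45871.2000 = 1.5867e-06
x = 2 * sqrt(D*t) = 2 * sqrt(1.5867e-06) = 0.00251927 m = 2.5193 mm


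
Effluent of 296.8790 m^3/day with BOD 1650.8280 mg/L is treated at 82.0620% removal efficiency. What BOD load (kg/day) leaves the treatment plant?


Load_in = volume * conc / 1000 = 296.8790 * 1650.8280 / 1000 = 490.0962 kg/day
Removed = Load_in * eff / 100 = 490.0962 * 82.0620 / 100 = 402.1827 kg/day
Load_out = Load_in - Removed = 490.0962 - 402.1827 = 87.9135 kg/day


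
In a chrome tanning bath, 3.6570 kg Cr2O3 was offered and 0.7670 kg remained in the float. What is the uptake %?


Formula: Uptake = (offered - residual) / offered * 100
Substituting: Uptake = (3.6570 - 0.7670) / 3.6570 * 100
Result: 79.0265 %


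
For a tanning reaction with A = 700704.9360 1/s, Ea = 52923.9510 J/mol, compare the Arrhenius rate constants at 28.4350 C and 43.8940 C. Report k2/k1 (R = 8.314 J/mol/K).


T1 = 28.4350 + 273.15 = 301.5850 K; T2 = 43.8940 + 273.15 = 317.0440 K
k1 = A * exp(-Ea/(R*T1)) = 700704.9360 * exp(-52923.9510/(8.314*301.5850)) = 4.7726e-04 1/s
k2 = A * exp(-Ea/(R*T2)) = 700704.9360 * exp(-52923.9510/(8.314*317.0440)) = 0.00133575 1/s
k2/k1 = 0.00133575 / 4.7726e-04 = 2.7988


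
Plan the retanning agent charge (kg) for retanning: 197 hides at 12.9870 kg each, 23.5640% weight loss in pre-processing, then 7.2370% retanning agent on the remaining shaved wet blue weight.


Total_raw = N * avg_wt = 197 * 12.9870 = 2558.4390 kg
Substrate = Total_raw * (1 - loss/100) = 2558.4390 * (1 - 23.5640/100) = 1955.5684 kg
Retan = Substrate * pct / 100 = 1955.5684 * 7.2370 / 100 = 141.5245 kg


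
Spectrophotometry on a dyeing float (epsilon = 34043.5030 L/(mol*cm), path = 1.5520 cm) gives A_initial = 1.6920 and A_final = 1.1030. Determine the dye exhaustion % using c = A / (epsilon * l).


c_initial = A_i / (epsilon * l) = 1.6920 / (34043.5030 * 1.5520) = 3.2024e-05 mol/L
c_final = A_f / (epsilon * l) = 1.1030 / (34043.5030 * 1.5520) = 2.0876e-05 mol/L
Exhaustion = (c_initial - c_final) / c_initial * 100 = (3.2024e-05 - 2.0876e-05) / 3.2024e-05 * 100 = 34.8109 %


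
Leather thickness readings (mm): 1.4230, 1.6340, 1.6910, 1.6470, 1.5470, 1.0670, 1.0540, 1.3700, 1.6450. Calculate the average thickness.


Formula: Average = sum / n
Substituting: Average = 13.0780 / 9
Result: 1.4531 mm


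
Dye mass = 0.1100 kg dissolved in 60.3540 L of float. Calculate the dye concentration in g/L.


Formula: Conc = dye_mass(kg) / volume(L) * 1000
Substituting: Conc = 0.1100 / 60.3540 * 1000
Result: 1.8226 g/L


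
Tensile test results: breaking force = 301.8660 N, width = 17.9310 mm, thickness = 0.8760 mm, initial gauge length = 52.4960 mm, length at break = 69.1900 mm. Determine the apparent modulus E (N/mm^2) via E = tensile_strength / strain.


TS = F / (w * t) = 301.8660 / (17.9310 * 0.8760) = 19.2179 N/mm^2
strain = (Lf - L0) / L0 = (69.1900 - 52.4960) / 52.4960 = 0.3180
E = TS / strain = 19.2179 / 0.3180 = 60.4326 N/mm^2


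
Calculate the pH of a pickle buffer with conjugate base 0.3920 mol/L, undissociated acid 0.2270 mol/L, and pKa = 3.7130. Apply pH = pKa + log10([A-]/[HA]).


ratio = [A-] / [HA] = 0.3920 / 0.2270 = 1.7269
log10(ratio) = 0.2373
pH = pKa + log10(ratio) = 3.7130 + 0.2373 = 3.9503


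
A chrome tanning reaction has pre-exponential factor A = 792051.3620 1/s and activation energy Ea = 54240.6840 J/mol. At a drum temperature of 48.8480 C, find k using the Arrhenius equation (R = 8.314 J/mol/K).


T_K = T_C + 273.15 = 48.8480 + 273.15 = 321.9980 K
exponent = -Ea / (R * T_K) = -54240.6840 / (8.314 * 321.9980) = -20.2611
k = A * exp(exponent) = 792051.3620 * exp(-20.2611) = 0.00125745 1/s


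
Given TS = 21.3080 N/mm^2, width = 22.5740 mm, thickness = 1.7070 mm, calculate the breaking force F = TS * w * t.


Formula: F = TS * w * t
Substituting: F = 21.3080 * 22.5740 * 1.7070
Result: 821.0786 N


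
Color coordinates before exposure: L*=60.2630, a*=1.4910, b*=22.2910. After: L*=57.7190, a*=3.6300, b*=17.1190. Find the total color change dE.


dL = -2.5440, da = 2.1390, db = -5.1720
dE = sqrt((-2.5440)^2 + 2.1390^2 + (-5.1720)^2) = 6.1479


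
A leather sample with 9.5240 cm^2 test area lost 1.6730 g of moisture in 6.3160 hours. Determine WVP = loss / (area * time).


Formula: WVP = loss / (area * time)
Substituting: WVP = 1.6730 / (9.5240 * 6.3160)
Result: 0.0278121 g/(cm^2*hr)


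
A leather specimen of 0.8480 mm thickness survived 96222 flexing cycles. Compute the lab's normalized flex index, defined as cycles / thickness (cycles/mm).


Formula: Index = cycles / thickness
Substituting: Index = 96222 / 0.8480
Result: 113469.3396 cycles/mm


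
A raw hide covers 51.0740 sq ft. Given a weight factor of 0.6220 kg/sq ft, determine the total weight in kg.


Formula: Weight = area * weight_per_sqft
Substituting: Weight = 51.0740 * 0.6220
Result: 31.7680 kg


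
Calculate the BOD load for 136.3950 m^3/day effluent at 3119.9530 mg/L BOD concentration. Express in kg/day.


Formula: BOD_load = volume * conc / 1000
Substituting: BOD_load = 136.3950 * 3119.9530 / 1000
Result: 425.5460 kg/day


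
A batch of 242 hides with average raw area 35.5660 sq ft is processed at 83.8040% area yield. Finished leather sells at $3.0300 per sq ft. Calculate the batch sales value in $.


Raw_total = N * avg_area = 242 * 35.5660 = 8606.9720 sq ft
Finished = Raw_total * yield / 100 = 8606.9720 * 83.8040 / 100 = 7212.9868 sq ft
Value = Finished * price = 7212.9868 * 3.0300 = 21855.3500 $


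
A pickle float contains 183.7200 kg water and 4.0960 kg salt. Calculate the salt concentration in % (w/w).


Formula: Conc = salt / (water + salt) * 100
Substituting: Conc = 4.0960 / (183.7200 + 4.0960) * 100
Result: 2.1809 %


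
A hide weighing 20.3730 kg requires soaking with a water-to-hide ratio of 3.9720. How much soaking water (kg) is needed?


Formula: Water = hide_weight * ratio
Substituting: Water = 20.3730 * 3.9720
Result: 80.9216 kg


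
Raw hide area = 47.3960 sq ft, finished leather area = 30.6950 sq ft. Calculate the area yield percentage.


Formula: Yield = finished / raw * 100
Substituting: Yield = 30.6950 / 47.3960 * 100
Result: 64.7628 %


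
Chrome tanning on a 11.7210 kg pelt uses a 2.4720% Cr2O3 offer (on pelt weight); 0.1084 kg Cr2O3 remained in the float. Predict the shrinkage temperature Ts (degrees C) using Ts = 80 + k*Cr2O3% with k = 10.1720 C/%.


Offered = pelt * offer_pct / 100 = 11.7210 * 2.4720 / 100 = 0.2897 kg
Uptake = offered - residual = 0.2897 - 0.1084 = 0.1813 kg
Cr2O3% on pelt = uptake / pelt * 100 = 0.1813 / 11.7210 * 100 = 1.5472 %
Ts = 80 + k * Cr2O3% = 80 + 10.1720 * 1.5472 = 95.7378 C


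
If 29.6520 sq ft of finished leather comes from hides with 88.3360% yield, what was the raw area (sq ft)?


Formula: raw = finished * 100 / yield
Substituting: raw = 29.6520 * 100 / 88.3360
Result: 33.5673 sq ft


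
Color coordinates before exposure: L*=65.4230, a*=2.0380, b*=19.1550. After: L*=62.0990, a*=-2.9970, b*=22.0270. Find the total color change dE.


dL = -3.3240, da = -5.0350, db = 2.8720
dE = sqrt((-3.3240)^2 + (-5.0350)^2 + 2.8720^2) = 6.6820


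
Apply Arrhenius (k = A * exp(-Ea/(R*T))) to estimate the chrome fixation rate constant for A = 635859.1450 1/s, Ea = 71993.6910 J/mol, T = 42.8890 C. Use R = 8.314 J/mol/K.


T_K = T_C + 273.15 = 42.8890 + 273.15 = 316.0390 K
exponent = -Ea / (R * T_K) = -71993.6910 / (8.314 * 316.0390) = -27.3996
k = A * exp(exponent) = 635859.1450 * exp(-27.3996) = 8.0145e-07 1/s


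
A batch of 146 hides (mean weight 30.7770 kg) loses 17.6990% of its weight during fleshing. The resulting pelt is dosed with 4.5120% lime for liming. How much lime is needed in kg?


Total_raw = N * avg_wt = 146 * 30.7770 = 4493.4420 kg
Substrate = Total_raw * (1 - loss/100) = 4493.4420 * (1 - 17.6990/100) = 3698.1477 kg
Lime = Substrate * pct / 100 = 3698.1477 * 4.5120 / 100 = 166.8604 kg


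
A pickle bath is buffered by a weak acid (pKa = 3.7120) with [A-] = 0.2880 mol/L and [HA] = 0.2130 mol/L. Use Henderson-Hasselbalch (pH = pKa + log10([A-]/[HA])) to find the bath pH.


ratio = [A-] / [HA] = 0.2880 / 0.2130 = 1.3521
log10(ratio) = 0.1310
pH = pKa + log10(ratio) = 3.7120 + 0.1310 = 3.8430


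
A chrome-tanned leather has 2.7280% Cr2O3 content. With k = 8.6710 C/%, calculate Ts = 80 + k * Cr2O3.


Formula: Ts = 80 + k * Cr2O3
Substituting: Ts = 80 + 8.6710 * 2.7280
Result: 103.6545 C


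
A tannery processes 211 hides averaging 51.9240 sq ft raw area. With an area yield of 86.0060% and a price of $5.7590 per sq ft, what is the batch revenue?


Raw_total = N * avg_area = 211 * 51.9240 = 10955.9640 sq ft
Finished = Raw_total * yield / 100 = 10955.9640 * 86.0060 / 100 = 9422.7864 sq ft
Value = Finished * price = 9422.7864 * 5.7590 = 54265.8269 $


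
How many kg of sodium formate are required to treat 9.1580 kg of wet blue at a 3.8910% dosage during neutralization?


Formula: Neutralizer = substrate * pct / 100
Substituting: Neutralizer = 9.1580 * 3.8910 / 100
Result: 0.3563 kg


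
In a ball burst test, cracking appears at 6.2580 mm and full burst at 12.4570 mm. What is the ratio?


Formula: Ratio = crack / burst
Substituting: Ratio = 6.2580 / 12.4570
Result: 0.5024


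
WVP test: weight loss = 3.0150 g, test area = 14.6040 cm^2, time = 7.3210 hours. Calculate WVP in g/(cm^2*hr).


Formula: WVP = loss / (area * time)
Substituting: WVP = 3.0150 / (14.6040 * 7.3210)
Result: 0.0281997 g/(cm^2*hr)


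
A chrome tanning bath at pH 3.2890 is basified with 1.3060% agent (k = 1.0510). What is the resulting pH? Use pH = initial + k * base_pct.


Formula: pH_final = pH_initial + k * base_pct
Substituting: pH_final = 3.2890 + 1.0510 * 1.3060
Result: 4.6616


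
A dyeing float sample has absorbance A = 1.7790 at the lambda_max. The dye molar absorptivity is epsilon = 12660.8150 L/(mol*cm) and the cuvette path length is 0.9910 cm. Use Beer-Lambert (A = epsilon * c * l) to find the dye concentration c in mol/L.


Formula: c = A / (epsilon * l)
Substituting: c = 1.7790 / (12660.8150 * 0.9910)
Result: 1.4179e-04 mol/L


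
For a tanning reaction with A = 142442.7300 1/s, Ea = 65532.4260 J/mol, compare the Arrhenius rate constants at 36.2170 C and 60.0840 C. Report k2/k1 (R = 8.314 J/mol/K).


T1 = 36.2170 + 273.15 = 309.3670 K; T2 = 60.0840 + 273.15 = 333.2340 K
k1 = A * exp(-Ea/(R*T1)) = 142442.7300 * exp(-65532.4260/(8.314*309.3670)) = 1.2261e-06 1/s
k2 = A * exp(-Ea/(R*T2)) = 142442.7300 * exp(-65532.4260/(8.314*333.2340)) = 7.6036e-06 1/s
k2/k1 = 7.6036e-06 / 1.2261e-06 = 6.2017


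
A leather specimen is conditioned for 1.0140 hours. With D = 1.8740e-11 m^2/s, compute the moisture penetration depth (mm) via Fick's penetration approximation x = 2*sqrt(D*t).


t = 1.0140 hr * 3600 = 3650.4000 s
D * t = 1.8740e-11 * 3650.4000 = 6.8408e-08
x = 2 * sqrt(D*t) = 2 * sqrt(6.8408e-08) = 5.2310e-04 m = 0.5231 mm


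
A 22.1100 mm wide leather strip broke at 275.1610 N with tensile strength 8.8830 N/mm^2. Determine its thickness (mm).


Formula: t = F / (TS * w)
Substituting: t = 275.1610 / (8.8830 * 22.1100)
Result: 1.4010 mm


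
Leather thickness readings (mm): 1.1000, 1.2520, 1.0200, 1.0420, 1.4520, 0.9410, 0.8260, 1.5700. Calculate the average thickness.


Formula: Average = sum / n
Substituting: Average = 9.2030 / 8
Result: 1.1504 mm


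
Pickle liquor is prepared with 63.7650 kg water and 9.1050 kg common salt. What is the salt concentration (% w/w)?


Formula: Conc = salt / (water + salt) * 100
Substituting: Conc = 9.1050 / (63.7650 + 9.1050) * 100
Result: 12.4949 %


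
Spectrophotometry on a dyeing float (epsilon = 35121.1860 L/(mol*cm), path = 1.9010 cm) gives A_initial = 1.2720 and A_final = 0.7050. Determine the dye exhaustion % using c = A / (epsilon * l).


c_initial = A_i / (epsilon * l) = 1.2720 / (35121.1860 * 1.9010) = 1.9052e-05 mol/L
c_final = A_f / (epsilon * l) = 0.7050 / (35121.1860 * 1.9010) = 1.0559e-05 mol/L
Exhaustion = (c_initial - c_final) / c_initial * 100 = (1.9052e-05 - 1.0559e-05) / 1.9052e-05 * 100 = 44.5755 %


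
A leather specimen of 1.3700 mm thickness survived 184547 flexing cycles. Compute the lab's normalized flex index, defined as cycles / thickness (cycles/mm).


Formula: Index = cycles / thickness
Substituting: Index = 184547 / 1.3700
Result: 134705.8394 cycles/mm


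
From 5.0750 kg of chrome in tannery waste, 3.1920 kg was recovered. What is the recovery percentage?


Formula: Recovery = recovered / input * 100
Substituting: Recovery = 3.1920 / 5.0750 * 100
Result: 62.8966 %


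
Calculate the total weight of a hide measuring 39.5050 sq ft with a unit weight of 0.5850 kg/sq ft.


Formula: Weight = area * weight_per_sqft
Substituting: Weight = 39.5050 * 0.5850
Result: 23.1104 kg


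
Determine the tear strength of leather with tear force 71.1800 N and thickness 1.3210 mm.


Formula: Tear strength = force / thickness
Substituting: Tear strength = 71.1800 / 1.3210
Result: 53.8834 N/mm


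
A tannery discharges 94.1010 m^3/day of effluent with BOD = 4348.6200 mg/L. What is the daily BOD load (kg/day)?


Formula: BOD_load = volume * conc / 1000
Substituting: BOD_load = 94.1010 * 4348.6200 / 1000
Result: 409.2095 kg/day


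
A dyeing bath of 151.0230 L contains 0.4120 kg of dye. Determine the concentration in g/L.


Formula: Conc = dye_mass(kg) / volume(L) * 1000
Substituting: Conc = 0.4120 / 151.0230 * 1000
Result: 2.7281 g/L


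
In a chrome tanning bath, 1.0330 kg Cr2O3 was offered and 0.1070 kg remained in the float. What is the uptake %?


Formula: Uptake = (offered - residual) / offered * 100
Substituting: Uptake = (1.0330 - 0.1070) / 1.0330 * 100
Result: 89.6418 %


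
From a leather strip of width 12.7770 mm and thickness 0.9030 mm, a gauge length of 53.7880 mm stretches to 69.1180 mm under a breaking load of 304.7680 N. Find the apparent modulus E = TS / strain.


TS = F / (w * t) = 304.7680 / (12.7770 * 0.9030) = 26.4151 N/mm^2
strain = (Lf - L0) / L0 = (69.1180 - 53.7880) / 53.7880 = 0.2850
E = TS / strain = 26.4151 / 0.2850 = 92.6821 N/mm^2


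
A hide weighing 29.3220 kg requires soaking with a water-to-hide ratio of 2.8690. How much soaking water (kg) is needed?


Formula: Water = hide_weight * ratio
Substituting: Water = 29.3220 * 2.8690
Result: 84.1248 kg


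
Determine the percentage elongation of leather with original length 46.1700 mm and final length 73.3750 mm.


Formula: Elongation = (Lf - L0) / L0 * 100
Substituting: Elongation = (73.3750 - 46.1700) / 46.1700 * 100
Result: 58.9235 %


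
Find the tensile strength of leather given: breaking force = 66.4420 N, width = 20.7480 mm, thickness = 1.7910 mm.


Formula: TS = force / (width * thickness)
Substituting: TS = 66.4420 / (20.7480 * 1.7910)
Result: 1.7880 N/mm^2


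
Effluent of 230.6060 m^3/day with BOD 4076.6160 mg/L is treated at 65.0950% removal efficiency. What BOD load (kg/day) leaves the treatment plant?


Load_in = volume * conc / 1000 = 230.6060 * 4076.6160 / 1000 = 940.0921 kg/day
Removed = Load_in * eff / 100 = 940.0921 * 65.0950 / 100 = 611.9530 kg/day
Load_out = Load_in - Removed = 940.0921 - 611.9530 = 328.1392 kg/day


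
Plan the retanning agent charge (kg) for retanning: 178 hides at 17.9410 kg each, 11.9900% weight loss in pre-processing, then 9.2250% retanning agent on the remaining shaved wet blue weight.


Total_raw = N * avg_wt = 178 * 17.9410 = 3193.4980 kg
Substrate = Total_raw * (1 - loss/100) = 3193.4980 * (1 - 11.9900/100) = 2810.5976 kg
Retan = Substrate * pct / 100 = 2810.5976 * 9.2250 / 100 = 259.2776 kg


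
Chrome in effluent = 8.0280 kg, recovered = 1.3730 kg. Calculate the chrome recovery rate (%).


Formula: Recovery = recovered / input * 100
Substituting: Recovery = 1.3730 / 8.0280 * 100
Result: 17.1026 %


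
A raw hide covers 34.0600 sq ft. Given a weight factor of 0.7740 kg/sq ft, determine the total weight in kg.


Formula: Weight = area * weight_per_sqft
Substituting: Weight = 34.0600 * 0.7740
Result: 26.3624 kg


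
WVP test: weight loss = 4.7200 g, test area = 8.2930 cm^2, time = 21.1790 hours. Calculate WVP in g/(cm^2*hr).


Formula: WVP = loss / (area * time)
Substituting: WVP = 4.7200 / (8.2930 * 21.1790)
Result: 0.0268735 g/(cm^2*hr)


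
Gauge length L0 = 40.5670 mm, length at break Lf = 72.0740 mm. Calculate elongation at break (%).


Formula: Elongation = (Lf - L0) / L0 * 100
Substituting: Elongation = (72.0740 - 40.5670) / 40.5670 * 100
Result: 77.6666 %


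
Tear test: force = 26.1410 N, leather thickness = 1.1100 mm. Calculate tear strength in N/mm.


Formula: Tear strength = force / thickness
Substituting: Tear strength = 26.1410 / 1.1100
Result: 23.5505 N/mm


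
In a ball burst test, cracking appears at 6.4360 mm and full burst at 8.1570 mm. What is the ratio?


Formula: Ratio = crack / burst
Substituting: Ratio = 6.4360 / 8.1570
Result: 0.7890


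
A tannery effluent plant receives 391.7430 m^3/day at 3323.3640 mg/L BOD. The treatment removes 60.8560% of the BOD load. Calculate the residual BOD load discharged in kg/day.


Load_in = volume * conc / 1000 = 391.7430 * 3323.3640 / 1000 = 1301.9046 kg/day
Removed = Load_in * eff / 100 = 1301.9046 * 60.8560 / 100 = 792.2871 kg/day
Load_out = Load_in - Removed = 1301.9046 - 792.2871 = 509.6175 kg/day


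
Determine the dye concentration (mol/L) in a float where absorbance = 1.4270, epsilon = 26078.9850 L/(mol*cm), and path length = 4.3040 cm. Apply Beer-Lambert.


Formula: c = A / (epsilon * l)
Substituting: c = 1.4270 / (26078.9850 * 4.3040)
Result: 1.2713e-05 mol/L


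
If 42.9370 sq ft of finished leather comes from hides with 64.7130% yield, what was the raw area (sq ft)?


Formula: raw = finished * 100 / yield
Substituting: raw = 42.9370 * 100 / 64.7130
Result: 66.3499 sq ft


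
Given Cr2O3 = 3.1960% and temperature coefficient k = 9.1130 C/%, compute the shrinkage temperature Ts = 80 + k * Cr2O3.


Formula: Ts = 80 + k * Cr2O3
Substituting: Ts = 80 + 9.1130 * 3.1960
Result: 109.1251 C


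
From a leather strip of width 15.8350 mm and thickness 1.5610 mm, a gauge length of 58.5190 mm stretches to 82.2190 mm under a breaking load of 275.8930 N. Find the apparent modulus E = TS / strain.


TS = F / (w * t) = 275.8930 / (15.8350 * 1.5610) = 11.1614 N/mm^2
strain = (Lf - L0) / L0 = (82.2190 - 58.5190) / 58.5190 = 0.4050
E = TS / strain = 11.1614 / 0.4050 = 27.5593 N/mm^2


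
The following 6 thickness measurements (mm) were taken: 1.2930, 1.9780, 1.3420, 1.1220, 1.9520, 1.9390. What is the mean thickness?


Formula: Average = sum / n
Substituting: Average = 9.6260 / 6
Result: 1.6043 mm


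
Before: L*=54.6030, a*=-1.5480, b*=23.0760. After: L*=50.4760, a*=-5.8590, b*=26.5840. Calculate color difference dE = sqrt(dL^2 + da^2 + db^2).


dL = -4.1270, da = -4.3110, db = 3.5080
dE = sqrt((-4.1270)^2 + (-4.3110)^2 + 3.5080^2) = 6.9226


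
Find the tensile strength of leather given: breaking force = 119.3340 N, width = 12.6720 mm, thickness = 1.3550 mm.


Formula: TS = force / (width * thickness)
Substituting: TS = 119.3340 / (12.6720 * 1.3550)
Result: 6.9499 N/mm^2


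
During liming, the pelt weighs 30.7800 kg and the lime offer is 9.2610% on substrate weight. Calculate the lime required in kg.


Formula: Lime = substrate * pct / 100
Substituting: Lime = 30.7800 * 9.2610 / 100
Result: 2.8505 kg


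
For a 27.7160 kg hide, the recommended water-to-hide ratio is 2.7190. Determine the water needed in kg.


Formula: Water = hide_weight * ratio
Substituting: Water = 27.7160 * 2.7190
Result: 75.3598 kg


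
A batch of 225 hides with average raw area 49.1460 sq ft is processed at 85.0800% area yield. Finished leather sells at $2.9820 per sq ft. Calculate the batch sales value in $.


Raw_total = N * avg_area = 225 * 49.1460 = 11057.8500 sq ft
Finished = Raw_total * yield / 100 = 11057.8500 * 85.0800 / 100 = 9408.0188 sq ft
Value = Finished * price = 9408.0188 * 2.9820 = 28054.7120 $
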